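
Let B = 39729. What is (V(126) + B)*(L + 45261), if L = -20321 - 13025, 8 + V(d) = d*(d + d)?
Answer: 851600795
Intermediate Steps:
V(d) = -8 + 2*d² (V(d) = -8 + d*(d + d) = -8 + d*(2*d) = -8 + 2*d²)
L = -33346
(V(126) + B)*(L + 45261) = ((-8 + 2*126²) + 39729)*(-33346 + 45261) = ((-8 + 2*15876) + 39729)*11915 = ((-8 + 31752) + 39729)*11915 = (31744 + 39729)*11915 = 71473*11915 = 851600795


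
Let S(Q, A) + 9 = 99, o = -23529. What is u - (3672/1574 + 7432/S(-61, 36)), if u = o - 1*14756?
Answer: -1358870387/35415 ≈ -38370.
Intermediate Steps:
S(Q, A) = 90 (S(Q, A) = -9 + 99 = 90)
u = -38285 (u = -23529 - 1*14756 = -23529 - 14756 = -38285)
u - (3672/1574 + 7432/S(-61, 36)) = -38285 - (3672/1574 + 7432/90) = -38285 - (3672*(1/1574) + 7432*(1/90)) = -38285 - (1836/787 + 3716/45) = -38285 - 1*3007112/35415 = -38285 - 3007112/35415 = -1358870387/35415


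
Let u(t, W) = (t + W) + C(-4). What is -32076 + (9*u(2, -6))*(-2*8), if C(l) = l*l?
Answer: -33804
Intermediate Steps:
C(l) = l²
u(t, W) = 16 + W + t (u(t, W) = (t + W) + (-4)² = (W + t) + 16 = 16 + W + t)
-32076 + (9*u(2, -6))*(-2*8) = -32076 + (9*(16 - 6 + 2))*(-2*8) = -32076 + (9*12)*(-16) = -32076 + 108*(-16) = -32076 - 1728 = -33804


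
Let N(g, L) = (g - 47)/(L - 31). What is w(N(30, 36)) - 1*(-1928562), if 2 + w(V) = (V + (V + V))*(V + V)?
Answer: 48215734/25 ≈ 1.9286e+6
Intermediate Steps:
N(g, L) = (-47 + g)/(-31 + L)
w(V) = -2 + 6*V**2 (w(V) = -2 + (V + (V + V))*(V + V) = -2 + (V + 2*V)*(2*V) = -2 + (3*V)*(2*V) = -2 + 6*V**2)
w(N(30, 36)) - 1*(-1928562) = (-2 + 6*((-47 + 30)/(-31 + 36))**2) - 1*(-1928562) = (-2 + 6*(-17/5)**2) + 1928562 = (-2 + 6*(289/25)) + 1928562 = (-2 + 1734/25) + 1928562 = 1684/25 + 1928562 = 48215734/25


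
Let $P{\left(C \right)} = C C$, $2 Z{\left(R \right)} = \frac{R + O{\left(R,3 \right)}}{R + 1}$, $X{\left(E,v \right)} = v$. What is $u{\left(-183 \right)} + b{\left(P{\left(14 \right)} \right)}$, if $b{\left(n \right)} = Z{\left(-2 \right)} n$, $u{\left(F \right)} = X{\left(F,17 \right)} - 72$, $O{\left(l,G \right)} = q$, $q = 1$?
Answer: $43$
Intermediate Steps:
$O{\left(l,G \right)} = 1$
$Z{\left(R \right)} = \frac{1}{2}$ ($Z{\left(R \right)} = \frac{\left(R + 1\right) \frac{1}{R + 1}}{2} = \frac{\left(1 + R\right) \frac{1}{1 + R}}{2} = \frac{1}{2} \cdot 1 = \frac{1}{2}$)
$P{\left(C \right)} = C^{2}$
$u{\left(F \right)} = -55$ ($u{\left(F \right)} = 17 - 72 = -55$)
$b{\left(n \right)} = \frac{n}{2}$
$u{\left(-183 \right)} + b{\left(P{\left(14 \right)} \right)} = -55 + \frac{14^{2}}{2} = -55 + \frac{1}{2} \cdot 196 = -55 + 98 = 43$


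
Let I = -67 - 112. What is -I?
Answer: 179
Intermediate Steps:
I = -179
-I = -1*(-179) = 179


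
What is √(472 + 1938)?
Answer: √2410 ≈ 49.092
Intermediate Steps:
√(472 + 1938) = √2410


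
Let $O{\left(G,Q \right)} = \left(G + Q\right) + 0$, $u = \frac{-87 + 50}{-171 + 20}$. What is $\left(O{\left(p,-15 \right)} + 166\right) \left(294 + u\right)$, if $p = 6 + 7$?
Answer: $\frac{7286684}{151} \approx 48256.0$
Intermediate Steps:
$p = 13$
$u = \frac{37}{151}$ ($u = - \frac{37}{-151} = \left(-37\right) \left(- \frac{1}{151}\right) = \frac{37}{151} \approx 0.24503$)
$O{\left(G,Q \right)} = G + Q$
$\left(O{\left(p,-15 \right)} + 166\right) \left(294 + u\right) = \left(\left(13 - 15\right) + 166\right) \left(294 + \frac{37}{151}\right) = \left(-2 + 166\right) \frac{44431}{151} = 164 \cdot \frac{44431}{151} = \frac{7286684}{151}$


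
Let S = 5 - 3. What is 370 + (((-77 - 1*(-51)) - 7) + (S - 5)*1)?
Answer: 334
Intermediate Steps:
S = 2
370 + (((-77 - 1*(-51)) - 7) + (S - 5)*1) = 370 + (((-77 - 1*(-51)) - 7) + (2 - 5)*1) = 370 + (((-77 + 51) - 7) - 3*1) = 370 + ((-26 - 7) - 3) = 370 + (-33 - 3) = 370 - 36 = 334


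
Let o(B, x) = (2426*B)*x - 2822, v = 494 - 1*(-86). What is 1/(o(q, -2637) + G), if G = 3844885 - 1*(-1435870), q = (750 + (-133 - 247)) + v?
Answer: -1/6072215967 ≈ -1.6468e-10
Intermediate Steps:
v = 580 (v = 494 + 86 = 580)
q = 950 (q = (750 + (-133 - 247)) + 580 = (750 - 380) + 580 = 370 + 580 = 950)
o(B, x) = -2822 + 2426*B*x (o(B, x) = 2426*B*x - 2822 = -2822 + 2426*B*x)
G = 5280755 (G = 3844885 + 1435870 = 5280755)
1/(o(q, -2637) + G) = 1/((-2822 + 2426*950*(-2637)) + 5280755) = 1/((-2822 - 6077493900) + 5280755) = 1/(-6077496722 + 5280755) = 1/(-6072215967) = -1/6072215967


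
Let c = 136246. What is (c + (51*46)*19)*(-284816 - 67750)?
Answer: -63750984120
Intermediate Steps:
(c + (51*46)*19)*(-284816 - 67750) = (136246 + (51*46)*19)*(-284816 - 67750) = (136246 + 2346*19)*(-352566) = (136246 + 44574)*(-352566) = 180820*(-352566) = -63750984120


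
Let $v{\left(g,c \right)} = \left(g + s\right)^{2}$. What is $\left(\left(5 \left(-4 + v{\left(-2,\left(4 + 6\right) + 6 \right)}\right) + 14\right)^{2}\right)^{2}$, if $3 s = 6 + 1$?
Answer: $\frac{5764801}{6561} \approx 878.65$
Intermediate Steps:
$s = \frac{7}{3}$ ($s = \frac{6 + 1}{3} = \frac{1}{3} \cdot 7 = \frac{7}{3} \approx 2.3333$)
$v{\left(g,c \right)} = \left(\frac{7}{3} + g\right)^{2}$ ($v{\left(g,c \right)} = \left(g + \frac{7}{3}\right)^{2} = \left(\frac{7}{3} + g\right)^{2}$)
$\left(\left(5 \left(-4 + v{\left(-2,\left(4 + 6\right) + 6 \right)}\right) + 14\right)^{2}\right)^{2} = \left(\left(5 \left(-4 + \frac{\left(7 + 3 \left(-2\right)\right)^{2}}{9}\right) + 14\right)^{2}\right)^{2} = \left(\left(5 \left(-4 + \frac{\left(7 - 6\right)^{2}}{9}\right) + 14\right)^{2}\right)^{2} = \left(\left(5 \left(-4 + \frac{1^{2}}{9}\right) + 14\right)^{2}\right)^{2} = \left(\left(5 \left(-4 + \frac{1}{9} \cdot 1\right) + 14\right)^{2}\right)^{2} = \left(\left(5 \left(-4 + \frac{1}{9}\right) + 14\right)^{2}\right)^{2} = \left(\left(5 \left(- \frac{35}{9}\right) + 14\right)^{2}\right)^{2} = \left(\left(- \frac{175}{9} + 14\right)^{2}\right)^{2} = \left(\left(- \frac{49}{9}\right)^{2}\right)^{2} = \left(\frac{2401}{81}\right)^{2} = \frac{5764801}{6561}$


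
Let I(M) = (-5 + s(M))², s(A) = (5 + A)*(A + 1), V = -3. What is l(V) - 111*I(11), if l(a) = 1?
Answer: -3881558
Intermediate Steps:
s(A) = (1 + A)*(5 + A) (s(A) = (5 + A)*(1 + A) = (1 + A)*(5 + A))
I(M) = (M² + 6*M)² (I(M) = (-5 + (5 + M² + 6*M))² = (M² + 6*M)²)
l(V) - 111*I(11) = 1 - 111*11²*(6 + 11)² = 1 - 13431*17² = 1 - 13431*289 = 1 - 111*34969 = 1 - 3881559 = -3881558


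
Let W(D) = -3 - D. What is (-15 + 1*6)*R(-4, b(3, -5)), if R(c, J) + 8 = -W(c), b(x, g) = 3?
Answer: 81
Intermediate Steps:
R(c, J) = -5 + c (R(c, J) = -8 - (-3 - c) = -8 + (3 + c) = -5 + c)
(-15 + 1*6)*R(-4, b(3, -5)) = (-15 + 1*6)*(-5 - 4) = (-15 + 6)*(-9) = -9*(-9) = 81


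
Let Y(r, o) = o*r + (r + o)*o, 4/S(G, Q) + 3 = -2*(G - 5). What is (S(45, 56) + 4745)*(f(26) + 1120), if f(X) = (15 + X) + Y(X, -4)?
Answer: 381622239/83 ≈ 4.5979e+6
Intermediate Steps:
S(G, Q) = 4/(7 - 2*G) (S(G, Q) = 4/(-3 - 2*(G - 5)) = 4/(-3 - 2*(-5 + G)) = 4/(-3 + (10 - 2*G)) = 4/(7 - 2*G))
Y(r, o) = o*r + o*(o + r) (Y(r, o) = o*r + (o + r)*o = o*r + o*(o + r))
f(X) = 31 - 7*X (f(X) = (15 + X) - 4*(-4 + 2*X) = (15 + X) + (16 - 8*X) = 31 - 7*X)
(S(45, 56) + 4745)*(f(26) + 1120) = (-4/(-7 + 2*45) + 4745)*((31 - 7*26) + 1120) = (-4/(-7 + 90) + 4745)*((31 - 182) + 1120) = (-4/83 + 4745)*(-151 + 1120) = (-4*1/83 + 4745)*969 = (-4/83 + 4745)*969 = (393831/83)*969 = 381622239/83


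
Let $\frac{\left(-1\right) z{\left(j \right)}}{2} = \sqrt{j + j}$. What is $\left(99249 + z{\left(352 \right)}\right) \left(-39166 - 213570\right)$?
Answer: $-25083795264 + 4043776 \sqrt{11} \approx -2.507 \cdot 10^{10}$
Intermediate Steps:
$z{\left(j \right)} = - 2 \sqrt{2} \sqrt{j}$ ($z{\left(j \right)} = - 2 \sqrt{j + j} = - 2 \sqrt{2 j} = - 2 \sqrt{2} \sqrt{j}$)
$\left(99249 + z{\left(352 \right)}\right) \left(-39166 - 213570\right) = \left(99249 - 2 \sqrt{2} \sqrt{352}\right) \left(-39166 - 213570\right) = \left(99249 - 2 \sqrt{2} \cdot 4 \sqrt{22}\right) \left(-252736\right) = \left(99249 - 16 \sqrt{11}\right) \left(-252736\right) = -25083795264 + 4043776 \sqrt{11}$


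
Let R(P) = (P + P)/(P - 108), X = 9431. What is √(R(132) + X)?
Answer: √9442 ≈ 97.170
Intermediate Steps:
R(P) = 2*P/(-108 + P) (R(P) = (2*P)/(-108 + P) = 2*P/(-108 + P))
√(R(132) + X) = √(2*132/(-108 + 132) + 9431) = √(2*132/24 + 9431) = √(2*132*(1/24) + 9431) = √(11 + 9431) = √9442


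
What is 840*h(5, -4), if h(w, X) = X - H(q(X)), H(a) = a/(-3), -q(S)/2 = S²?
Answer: -12320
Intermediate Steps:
q(S) = -2*S²
H(a) = -a/3 (H(a) = a*(-⅓) = -a/3)
h(w, X) = X - 2*X²/3 (h(w, X) = X - (-1)*(-2*X²)/3 = X - 2*X²/3)
840*h(5, -4) = 840*((⅓)*(-4)*(3 - 2*(-4))) = 840*((⅓)*(-4)*(3 + 8)) = 840*((⅓)*(-4)*11) = 840*(-44/3) = -12320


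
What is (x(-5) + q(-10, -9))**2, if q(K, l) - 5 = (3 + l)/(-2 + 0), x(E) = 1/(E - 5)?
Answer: 6241/100 ≈ 62.410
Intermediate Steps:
x(E) = 1/(-5 + E)
q(K, l) = 7/2 - l/2 (q(K, l) = 5 + (3 + l)/(-2 + 0) = 5 + (3 + l)/(-2) = 5 + (3 + l)*(-1/2) = 5 + (-3/2 - l/2) = 7/2 - l/2)
(x(-5) + q(-10, -9))**2 = (1/(-5 - 5) + (7/2 - 1/2*(-9)))**2 = (1/(-10) + (7/2 + 9/2))**2 = (-1/10 + 8)**2 = (79/10)**2 = 6241/100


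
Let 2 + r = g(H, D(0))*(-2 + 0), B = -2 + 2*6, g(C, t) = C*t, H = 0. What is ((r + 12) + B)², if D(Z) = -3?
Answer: 400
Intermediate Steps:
B = 10 (B = -2 + 12 = 10)
r = -2 (r = -2 + (0*(-3))*(-2 + 0) = -2 + 0*(-2) = -2 + 0 = -2)
((r + 12) + B)² = ((-2 + 12) + 10)² = (10 + 10)² = 20² = 400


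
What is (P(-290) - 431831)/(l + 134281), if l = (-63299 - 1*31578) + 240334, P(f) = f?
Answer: -432121/279738 ≈ -1.5447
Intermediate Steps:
l = 145457 (l = (-63299 - 31578) + 240334 = -94877 + 240334 = 145457)
(P(-290) - 431831)/(l + 134281) = (-290 - 431831)/(145457 + 134281) = -432121/279738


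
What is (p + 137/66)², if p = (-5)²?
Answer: 3193369/4356 ≈ 733.10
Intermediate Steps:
p = 25
(p + 137/66)² = (25 + 137/66)² = (1787/66)² = 3193369/4356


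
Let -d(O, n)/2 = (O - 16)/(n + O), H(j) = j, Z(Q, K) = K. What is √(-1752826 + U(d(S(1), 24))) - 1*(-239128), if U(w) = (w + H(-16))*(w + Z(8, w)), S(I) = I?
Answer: 239128 + I*√43821538/5 ≈ 2.3913e+5 + 1324.0*I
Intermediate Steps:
d(O, n) = -2*(-16 + O)/(O + n) (d(O, n) = -2*(O - 16)/(n + O) = -2*(-16 + O)/(O + n))
U(w) = 2*w*(-16 + w) (U(w) = (w - 16)*(w + w) = (-16 + w)*(2*w) = 2*w*(-16 + w))
√(-1752826 + U(d(S(1), 24))) - 1*(-239128) = √(-1752826 + 2*(2*(16 - 1*1)/(1 + 24))*(-16 + 2*(16 - 1*1)/(1 + 24))) - 1*(-239128) = √(-1752826 + 2*(2*(16 - 1)/25)*(-16 + 2*(16 - 1)/25)) + 239128 = √(-1752826 + 2*(2*(1/25)*15)*(-16 + 2*(1/25)*15)) + 239128 = √(-1752826 + 2*(6/5)*(-16 + 6/5)) + 239128 = √(-1752826 + 2*(6/5)*(-74/5)) + 239128 = √(-1752826 - 888/25) + 239128 = √(-43821538/25) + 239128 = I*√43821538/5 + 239128 = 239128 + I*√43821538/5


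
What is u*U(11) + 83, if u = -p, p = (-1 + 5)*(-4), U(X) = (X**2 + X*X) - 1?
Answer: 3939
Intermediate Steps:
U(X) = -1 + 2*X**2 (U(X) = (X**2 + X**2) - 1 = 2*X**2 - 1 = -1 + 2*X**2)
p = -16 (p = 4*(-4) = -16)
u = 16 (u = -1*(-16) = 16)
u*U(11) + 83 = 16*(-1 + 2*11**2) + 83 = 16*(-1 + 2*121) + 83 = 16*(-1 + 242) + 83 = 16*241 + 83 = 3856 + 83 = 3939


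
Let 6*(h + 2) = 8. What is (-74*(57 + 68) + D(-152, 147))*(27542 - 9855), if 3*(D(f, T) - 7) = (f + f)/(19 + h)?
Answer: -8996828603/55 ≈ -1.6358e+8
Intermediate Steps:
h = -⅔ (h = -2 + (⅙)*8 = -2 + 4/3 = -⅔ ≈ -0.66667)
D(f, T) = 7 + 2*f/55 (D(f, T) = 7 + ((f + f)/(19 - ⅔))/3 = 7 + ((2*f)/(55/3))/3 = 7 + ((2*f)*(3/55))/3 = 7 + (6*f/55)/3 = 7 + 2*f/55)
(-74*(57 + 68) + D(-152, 147))*(27542 - 9855) = (-74*(57 + 68) + (7 + (2/55)*(-152)))*(27542 - 9855) = (-74*125 + (7 - 304/55))*17687 = (-9250 + 81/55)*17687 = -508669/55*17687 = -8996828603/55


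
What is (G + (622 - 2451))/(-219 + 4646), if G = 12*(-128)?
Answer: -3365/4427 ≈ -0.76011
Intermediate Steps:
G = -1536
(G + (622 - 2451))/(-219 + 4646) = (-1536 + (622 - 2451))/(-219 + 4646) = (-1536 - 1829)/4427 = -3365*1/4427 = -3365/4427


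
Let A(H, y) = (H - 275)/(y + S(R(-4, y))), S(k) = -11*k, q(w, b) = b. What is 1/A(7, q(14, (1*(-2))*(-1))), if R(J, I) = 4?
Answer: 21/134 ≈ 0.15672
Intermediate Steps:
A(H, y) = (-275 + H)/(-44 + y) (A(H, y) = (H - 275)/(y - 11*4) = (-275 + H)/(y - 44) = (-275 + H)/(-44 + y))
1/A(7, q(14, (1*(-2))*(-1))) = 1/((-275 + 7)/(-44 + (1*(-2))*(-1))) = 1/(-268/(-44 - 2*(-1))) = 1/(-268/(-44 + 2)) = 1/(-268/(-42)) = 1/(-1/42*(-268)) = 1/(134/21) = 21/134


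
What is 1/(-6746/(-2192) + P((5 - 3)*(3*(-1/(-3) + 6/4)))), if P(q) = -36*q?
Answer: -1096/430643 ≈ -0.0025450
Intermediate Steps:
1/(-6746/(-2192) + P((5 - 3)*(3*(-1/(-3) + 6/4)))) = 1/(-6746/(-2192) - 36*(5 - 3)*3*(-1/(-3) + 6/4)) = 1/(-6746*(-1/2192) - 72*3*(-1*(-1/3) + 6*(1/4))) = 1/(3373/1096 - 72*3*(1/3 + 3/2)) = 1/(3373/1096 - 72*3*(11/6)) = 1/(3373/1096 - 72*11/2) = 1/(3373/1096 - 36*11) = 1/(3373/1096 - 396) = 1/(-430643/1096) = -1096/430643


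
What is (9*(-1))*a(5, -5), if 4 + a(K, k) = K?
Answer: -9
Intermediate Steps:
a(K, k) = -4 + K
(9*(-1))*a(5, -5) = (9*(-1))*(-4 + 5) = -9*1 = -9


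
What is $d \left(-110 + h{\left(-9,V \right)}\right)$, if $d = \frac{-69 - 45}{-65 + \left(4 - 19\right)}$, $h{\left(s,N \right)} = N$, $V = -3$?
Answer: $- \frac{6441}{40} \approx -161.02$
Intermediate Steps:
$d = \frac{57}{40}$ ($d = - \frac{114}{-65 + \left(4 - 19\right)} = - \frac{114}{-65 - 15} = - \frac{114}{-80} = \left(-114\right) \left(- \frac{1}{80}\right) = \frac{57}{40} \approx 1.425$)
$d \left(-110 + h{\left(-9,V \right)}\right) = \frac{57 \left(-110 - 3\right)}{40} = \frac{57}{40} \left(-113\right) = - \frac{6441}{40}$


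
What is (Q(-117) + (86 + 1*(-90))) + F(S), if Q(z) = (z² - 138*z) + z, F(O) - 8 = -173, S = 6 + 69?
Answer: 29549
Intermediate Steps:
S = 75
F(O) = -165 (F(O) = 8 - 173 = -165)
Q(z) = z² - 137*z
(Q(-117) + (86 + 1*(-90))) + F(S) = (-117*(-137 - 117) + (86 + 1*(-90))) - 165 = (-117*(-254) + (86 - 90)) - 165 = (29718 - 4) - 165 = 29714 - 165 = 29549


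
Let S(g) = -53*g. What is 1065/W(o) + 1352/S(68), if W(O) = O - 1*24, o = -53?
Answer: -985591/69377 ≈ -14.206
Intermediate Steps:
W(O) = -24 + O (W(O) = O - 24 = -24 + O)
1065/W(o) + 1352/S(68) = 1065/(-24 - 53) + 1352/((-53*68)) = 1065/(-77) + 1352/(-3604) = 1065*(-1/77) + 1352*(-1/3604) = -1065/77 - 338/901 = -985591/69377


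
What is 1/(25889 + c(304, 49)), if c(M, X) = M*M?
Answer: 1/118305 ≈ 8.4527e-6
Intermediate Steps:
c(M, X) = M**2
1/(25889 + c(304, 49)) = 1/(25889 + 304**2) = 1/(25889 + 92416) = 1/118305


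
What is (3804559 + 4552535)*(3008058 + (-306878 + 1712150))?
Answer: 36882613663020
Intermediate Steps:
(3804559 + 4552535)*(3008058 + (-306878 + 1712150)) = 8357094*(3008058 + 1405272) = 8357094*4413330 = 36882613663020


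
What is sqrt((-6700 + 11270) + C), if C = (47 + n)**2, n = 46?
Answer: sqrt(13219) ≈ 114.97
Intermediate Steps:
C = 8649 (C = (47 + 46)**2 = 93**2 = 8649)
sqrt((-6700 + 11270) + C) = sqrt((-6700 + 11270) + 8649) = sqrt(4570 + 8649) = sqrt(13219)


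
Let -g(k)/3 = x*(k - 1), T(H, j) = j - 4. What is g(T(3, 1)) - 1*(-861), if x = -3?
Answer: 825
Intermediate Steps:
T(H, j) = -4 + j
g(k) = -9 + 9*k (g(k) = -(-9)*(k - 1) = -(-9)*(-1 + k) = -3*(3 - 3*k) = -9 + 9*k)
g(T(3, 1)) - 1*(-861) = (-9 + 9*(-4 + 1)) - 1*(-861) = (-9 + 9*(-3)) + 861 = (-9 - 27) + 861 = -36 + 861 = 825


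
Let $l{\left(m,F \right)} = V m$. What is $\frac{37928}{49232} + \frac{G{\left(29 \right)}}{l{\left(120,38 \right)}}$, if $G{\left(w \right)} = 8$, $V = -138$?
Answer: $\frac{2451929}{3184695} \approx 0.76991$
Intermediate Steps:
$l{\left(m,F \right)} = - 138 m$
$\frac{37928}{49232} + \frac{G{\left(29 \right)}}{l{\left(120,38 \right)}} = \frac{37928}{49232} + \frac{8}{\left(-138\right) 120} = 37928 \cdot \frac{1}{49232} + \frac{8}{-16560} = \frac{4741}{6154} + 8 \left(- \frac{1}{16560}\right) = \frac{4741}{6154} - \frac{1}{2070} = \frac{2451929}{3184695}$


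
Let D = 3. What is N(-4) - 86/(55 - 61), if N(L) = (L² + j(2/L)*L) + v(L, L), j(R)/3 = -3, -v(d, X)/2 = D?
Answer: 181/3 ≈ 60.333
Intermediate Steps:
v(d, X) = -6 (v(d, X) = -2*3 = -6)
j(R) = -9 (j(R) = 3*(-3) = -9)
N(L) = -6 + L² - 9*L (N(L) = (L² - 9*L) - 6 = -6 + L² - 9*L)
N(-4) - 86/(55 - 61) = (-6 + (-4)² - 9*(-4)) - 86/(55 - 61) = (-6 + 16 + 36) - 86/(-6) = 46 - ⅙*(-86) = 46 + 43/3 = 181/3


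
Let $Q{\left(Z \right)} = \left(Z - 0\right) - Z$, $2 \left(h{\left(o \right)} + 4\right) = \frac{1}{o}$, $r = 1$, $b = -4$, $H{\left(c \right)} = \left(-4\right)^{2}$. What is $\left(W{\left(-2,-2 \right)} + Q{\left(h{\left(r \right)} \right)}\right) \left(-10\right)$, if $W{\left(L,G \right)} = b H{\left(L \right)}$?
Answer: $640$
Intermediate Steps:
$H{\left(c \right)} = 16$
$W{\left(L,G \right)} = -64$ ($W{\left(L,G \right)} = \left(-4\right) 16 = -64$)
$h{\left(o \right)} = -4 + \frac{1}{2 o}$
$Q{\left(Z \right)} = 0$ ($Q{\left(Z \right)} = \left(Z + 0\right) - Z = Z - Z = 0$)
$\left(W{\left(-2,-2 \right)} + Q{\left(h{\left(r \right)} \right)}\right) \left(-10\right) = \left(-64 + 0\right) \left(-10\right) = \left(-64\right) \left(-10\right) = 640$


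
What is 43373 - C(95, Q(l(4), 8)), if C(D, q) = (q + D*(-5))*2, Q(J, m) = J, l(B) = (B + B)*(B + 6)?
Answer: 44163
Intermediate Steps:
l(B) = 2*B*(6 + B) (l(B) = (2*B)*(6 + B) = 2*B*(6 + B))
C(D, q) = -10*D + 2*q (C(D, q) = (q - 5*D)*2 = -10*D + 2*q)
43373 - C(95, Q(l(4), 8)) = 43373 - (-10*95 + 2*(2*4*(6 + 4))) = 43373 - (-950 + 2*(2*4*10)) = 43373 - (-950 + 2*80) = 43373 - (-950 + 160) = 43373 - 1*(-790) = 43373 + 790 = 44163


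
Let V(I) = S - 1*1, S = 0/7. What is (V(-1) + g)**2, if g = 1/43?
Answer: 1764/1849 ≈ 0.95403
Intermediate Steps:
S = 0 (S = 0*(1/7) = 0)
g = 1/43 ≈ 0.023256
V(I) = -1 (V(I) = 0 - 1*1 = 0 - 1 = -1)
(V(-1) + g)**2 = (-1 + 1/43)**2 = (-42/43)**2 = 1764/1849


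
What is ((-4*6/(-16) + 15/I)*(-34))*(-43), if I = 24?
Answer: 12427/4 ≈ 3106.8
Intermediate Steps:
((-4*6/(-16) + 15/I)*(-34))*(-43) = ((-4*6/(-16) + 15/24)*(-34))*(-43) = ((-24*(-1/16) + 15*(1/24))*(-34))*(-43) = ((3/2 + 5/8)*(-34))*(-43) = ((17/8)*(-34))*(-43) = -289/4*(-43) = 12427/4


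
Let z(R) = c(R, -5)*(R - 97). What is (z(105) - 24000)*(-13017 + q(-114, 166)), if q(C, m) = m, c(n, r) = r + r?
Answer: 309452080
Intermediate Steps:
c(n, r) = 2*r
z(R) = 970 - 10*R (z(R) = (2*(-5))*(R - 97) = -10*(-97 + R) = 970 - 10*R)
(z(105) - 24000)*(-13017 + q(-114, 166)) = ((970 - 10*105) - 24000)*(-13017 + 166) = ((970 - 1050) - 24000)*(-12851) = (-80 - 24000)*(-12851) = -24080*(-12851) = 309452080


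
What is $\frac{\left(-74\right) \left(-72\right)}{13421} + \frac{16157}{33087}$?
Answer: $\frac{393130633}{444060627} \approx 0.88531$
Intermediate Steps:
$\frac{\left(-74\right) \left(-72\right)}{13421} + \frac{16157}{33087} = 5328 \cdot \frac{1}{13421} + 16157 \cdot \frac{1}{33087} = \frac{5328}{13421} + \frac{16157}{33087} = \frac{393130633}{444060627}$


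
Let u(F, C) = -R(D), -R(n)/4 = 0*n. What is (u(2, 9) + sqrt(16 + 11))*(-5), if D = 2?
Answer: -15*sqrt(3) ≈ -25.981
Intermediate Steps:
R(n) = 0 (R(n) = -0*n = -4*0 = 0)
u(F, C) = 0 (u(F, C) = -1*0 = 0)
(u(2, 9) + sqrt(16 + 11))*(-5) = (0 + sqrt(16 + 11))*(-5) = (0 + sqrt(27))*(-5) = (0 + 3*sqrt(3))*(-5) = (3*sqrt(3))*(-5) = -15*sqrt(3)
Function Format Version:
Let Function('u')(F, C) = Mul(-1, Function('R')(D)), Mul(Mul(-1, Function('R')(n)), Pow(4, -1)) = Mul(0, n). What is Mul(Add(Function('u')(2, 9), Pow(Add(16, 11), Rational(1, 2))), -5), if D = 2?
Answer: Mul(-15, Pow(3, Rational(1, 2))) ≈ -25.981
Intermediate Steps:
Function('R')(n) = 0 (Function('R')(n) = Mul(-4, Mul(0, n)) = Mul(-4, 0) = 0)
Function('u')(F, C) = 0 (Function('u')(F, C) = Mul(-1, 0) = 0)
Mul(Add(Function('u')(2, 9), Pow(Add(16, 11), Rational(1, 2))), -5) = Mul(Add(0, Pow(Add(16, 11), Rational(1, 2))), -5) = Mul(Add(0, Pow(27, Rational(1, 2))), -5) = Mul(Add(0, Mul(3, Pow(3, Rational(1, 2)))), -5) = Mul(Mul(3, Pow(3, Rational(1, 2))), -5) = Mul(-15, Pow(3, Rational(1, 2)))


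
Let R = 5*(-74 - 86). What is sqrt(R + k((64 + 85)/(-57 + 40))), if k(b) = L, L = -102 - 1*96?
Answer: I*sqrt(998) ≈ 31.591*I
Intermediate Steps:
L = -198 (L = -102 - 96 = -198)
k(b) = -198
R = -800 (R = 5*(-160) = -800)
sqrt(R + k((64 + 85)/(-57 + 40))) = sqrt(-800 - 198) = sqrt(-998) = I*sqrt(998)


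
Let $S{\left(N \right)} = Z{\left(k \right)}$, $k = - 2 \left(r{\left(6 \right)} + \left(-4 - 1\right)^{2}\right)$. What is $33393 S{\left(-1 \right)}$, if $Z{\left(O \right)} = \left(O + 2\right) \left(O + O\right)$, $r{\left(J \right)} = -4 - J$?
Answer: $56100240$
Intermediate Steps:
$k = -30$ ($k = - 2 \left(\left(-4 - 6\right) + \left(-4 - 1\right)^{2}\right) = - 2 \left(\left(-4 - 6\right) + \left(-5\right)^{2}\right) = - 2 \left(-10 + 25\right) = \left(-2\right) 15 = -30$)
$Z{\left(O \right)} = 2 O \left(2 + O\right)$ ($Z{\left(O \right)} = \left(2 + O\right) 2 O = 2 O \left(2 + O\right)$)
$S{\left(N \right)} = 1680$ ($S{\left(N \right)} = 2 \left(-30\right) \left(2 - 30\right) = 2 \left(-30\right) \left(-28\right) = 1680$)
$33393 S{\left(-1 \right)} = 33393 \cdot 1680 = 56100240$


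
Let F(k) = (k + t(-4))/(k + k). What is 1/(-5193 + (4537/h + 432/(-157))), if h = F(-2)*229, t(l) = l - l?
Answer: -35953/185378239 ≈ -0.00019394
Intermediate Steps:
t(l) = 0
F(k) = ½ (F(k) = (k + 0)/(k + k) = k/((2*k)) = k*(1/(2*k)) = ½)
h = 229/2 (h = (½)*229 = 229/2 ≈ 114.50)
1/(-5193 + (4537/h + 432/(-157))) = 1/(-5193 + (4537/(229/2) + 432/(-157))) = 1/(-5193 + (4537*(2/229) + 432*(-1/157))) = 1/(-5193 + (9074/229 - 432/157)) = 1/(-5193 + 1325690/35953) = 1/(-185378239/35953) = -35953/185378239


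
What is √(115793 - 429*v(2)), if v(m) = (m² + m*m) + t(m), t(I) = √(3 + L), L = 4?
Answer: √(112361 - 429*√7) ≈ 333.51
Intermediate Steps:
t(I) = √7 (t(I) = √(3 + 4) = √7)
v(m) = √7 + 2*m² (v(m) = (m² + m*m) + √7 = (m² + m²) + √7 = 2*m² + √7 = √7 + 2*m²)
√(115793 - 429*v(2)) = √(115793 - 429*(√7 + 2*2²)) = √(115793 - 429*(√7 + 2*4)) = √(115793 - 429*(√7 + 8)) = √(115793 - 429*(8 + √7)) = √(115793 + (-3432 - 429*√7)) = √(112361 - 429*√7)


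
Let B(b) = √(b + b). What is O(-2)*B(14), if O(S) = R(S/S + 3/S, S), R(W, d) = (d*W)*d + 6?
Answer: 8*√7 ≈ 21.166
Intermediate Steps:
B(b) = √2*√b (B(b) = √(2*b) = √2*√b)
R(W, d) = 6 + W*d² (R(W, d) = (W*d)*d + 6 = W*d² + 6 = 6 + W*d²)
O(S) = 6 + S²*(1 + 3/S) (O(S) = 6 + (S/S + 3/S)*S² = 6 + (1 + 3/S)*S² = 6 + S²*(1 + 3/S))
O(-2)*B(14) = (6 - 2*(3 - 2))*(√2*√14) = (6 - 2*1)*(2*√7) = (6 - 2)*(2*√7) = 4*(2*√7) = 8*√7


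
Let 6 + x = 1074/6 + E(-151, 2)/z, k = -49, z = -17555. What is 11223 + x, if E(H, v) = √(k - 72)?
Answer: 11396 - 11*I/17555 ≈ 11396.0 - 0.0006266*I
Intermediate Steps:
E(H, v) = 11*I (E(H, v) = √(-49 - 72) = √(-121) = 11*I)
x = 173 - 11*I/17555 (x = -6 + (1074/6 + (11*I)/(-17555)) = -6 + (1074*(⅙) + (11*I)*(-1/17555)) = -6 + (179 - 11*I/17555) = 173 - 11*I/17555 ≈ 173.0 - 0.0006266*I)
11223 + x = 11223 + (173 - 11*I/17555) = 11396 - 11*I/17555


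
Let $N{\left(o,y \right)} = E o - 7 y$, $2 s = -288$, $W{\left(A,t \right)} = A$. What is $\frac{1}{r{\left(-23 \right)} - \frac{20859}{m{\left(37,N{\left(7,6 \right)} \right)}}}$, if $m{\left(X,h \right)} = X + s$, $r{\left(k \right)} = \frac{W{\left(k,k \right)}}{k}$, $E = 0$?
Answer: $\frac{107}{20966} \approx 0.0051035$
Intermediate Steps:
$s = -144$ ($s = \frac{1}{2} \left(-288\right) = -144$)
$r{\left(k \right)} = 1$ ($r{\left(k \right)} = \frac{k}{k} = 1$)
$N{\left(o,y \right)} = - 7 y$ ($N{\left(o,y \right)} = 0 o - 7 y = 0 - 7 y = - 7 y$)
$m{\left(X,h \right)} = -144 + X$ ($m{\left(X,h \right)} = X - 144 = -144 + X$)
$\frac{1}{r{\left(-23 \right)} - \frac{20859}{m{\left(37,N{\left(7,6 \right)} \right)}}} = \frac{1}{1 - \frac{20859}{-144 + 37}} = \frac{1}{1 - \frac{20859}{-107}} = \frac{1}{1 - - \frac{20859}{107}} = \frac{1}{1 + \frac{20859}{107}} = \frac{1}{\frac{20966}{107}} = \frac{107}{20966}$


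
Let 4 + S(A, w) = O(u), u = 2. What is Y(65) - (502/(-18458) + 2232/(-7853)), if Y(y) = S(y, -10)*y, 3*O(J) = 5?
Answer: -32908567642/217426011 ≈ -151.36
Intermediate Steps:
O(J) = 5/3 (O(J) = (⅓)*5 = 5/3)
S(A, w) = -7/3 (S(A, w) = -4 + 5/3 = -7/3)
Y(y) = -7*y/3
Y(65) - (502/(-18458) + 2232/(-7853)) = -7/3*65 - (502/(-18458) + 2232/(-7853)) = -455/3 - (502*(-1/18458) + 2232*(-1/7853)) = -455/3 - (-251/9229 - 2232/7853) = -455/3 - 1*(-22570231/72475337) = -455/3 + 22570231/72475337 = -32908567642/217426011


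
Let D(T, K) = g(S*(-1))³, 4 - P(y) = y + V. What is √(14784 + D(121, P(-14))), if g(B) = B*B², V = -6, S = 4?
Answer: 8*I*√3865 ≈ 497.35*I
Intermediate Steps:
P(y) = 10 - y (P(y) = 4 - (y - 6) = 4 - (-6 + y) = 4 + (6 - y) = 10 - y)
g(B) = B³
D(T, K) = -262144 (D(T, K) = ((4*(-1))³)³ = ((-4)³)³ = (-64)³ = -262144)
√(14784 + D(121, P(-14))) = √(14784 - 262144) = √(-247360) = 8*I*√3865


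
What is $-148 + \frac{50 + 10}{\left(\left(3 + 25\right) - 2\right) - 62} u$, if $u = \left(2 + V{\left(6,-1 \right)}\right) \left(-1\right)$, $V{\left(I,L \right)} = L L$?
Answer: $-143$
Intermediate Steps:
$V{\left(I,L \right)} = L^{2}$
$u = -3$ ($u = \left(2 + \left(-1\right)^{2}\right) \left(-1\right) = \left(2 + 1\right) \left(-1\right) = 3 \left(-1\right) = -3$)
$-148 + \frac{50 + 10}{\left(\left(3 + 25\right) - 2\right) - 62} u = -148 + \frac{50 + 10}{\left(\left(3 + 25\right) - 2\right) - 62} \left(-3\right) = -148 + \frac{60}{\left(28 - 2\right) - 62} \left(-3\right) = -148 + \frac{60}{26 - 62} \left(-3\right) = -148 + \frac{60}{-36} \left(-3\right) = -148 + 60 \left(- \frac{1}{36}\right) \left(-3\right) = -148 - -5 = -148 + 5 = -143$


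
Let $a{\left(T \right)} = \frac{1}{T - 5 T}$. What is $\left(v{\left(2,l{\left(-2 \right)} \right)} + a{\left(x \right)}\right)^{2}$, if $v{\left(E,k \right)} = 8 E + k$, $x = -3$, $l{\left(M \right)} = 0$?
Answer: $\frac{37249}{144} \approx 258.67$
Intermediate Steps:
$a{\left(T \right)} = - \frac{1}{4 T}$ ($a{\left(T \right)} = \frac{1}{\left(-4\right) T} = - \frac{1}{4 T}$)
$v{\left(E,k \right)} = k + 8 E$
$\left(v{\left(2,l{\left(-2 \right)} \right)} + a{\left(x \right)}\right)^{2} = \left(\left(0 + 8 \cdot 2\right) - \frac{1}{4 \left(-3\right)}\right)^{2} = \left(\left(0 + 16\right) - - \frac{1}{12}\right)^{2} = \left(16 + \frac{1}{12}\right)^{2} = \left(\frac{193}{12}\right)^{2} = \frac{37249}{144}$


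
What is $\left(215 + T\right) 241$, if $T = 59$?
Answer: $66034$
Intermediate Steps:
$\left(215 + T\right) 241 = \left(215 + 59\right) 241 = 274 \cdot 241 = 66034$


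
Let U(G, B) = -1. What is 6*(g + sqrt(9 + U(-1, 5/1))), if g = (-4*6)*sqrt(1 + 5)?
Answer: -144*sqrt(6) + 12*sqrt(2) ≈ -335.76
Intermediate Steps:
g = -24*sqrt(6) ≈ -58.788
6*(g + sqrt(9 + U(-1, 5/1))) = 6*(-24*sqrt(6) + sqrt(9 - 1)) = 6*(-24*sqrt(6) + sqrt(8)) = 6*(-24*sqrt(6) + 2*sqrt(2)) = -144*sqrt(6) + 12*sqrt(2)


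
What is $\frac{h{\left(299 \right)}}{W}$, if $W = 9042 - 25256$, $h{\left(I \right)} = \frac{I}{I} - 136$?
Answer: $\frac{135}{16214} \approx 0.0083261$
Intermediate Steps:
$h{\left(I \right)} = -135$ ($h{\left(I \right)} = 1 - 136 = -135$)
$W = -16214$ ($W = 9042 - 25256 = -16214$)
$\frac{h{\left(299 \right)}}{W} = - \frac{135}{-16214} = \left(-135\right) \left(- \frac{1}{16214}\right) = \frac{135}{16214}$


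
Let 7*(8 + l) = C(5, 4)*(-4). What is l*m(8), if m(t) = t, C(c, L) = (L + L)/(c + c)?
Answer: -2368/35 ≈ -67.657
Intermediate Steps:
C(c, L) = L/c (C(c, L) = (2*L)/((2*c)) = (2*L)*(1/(2*c)) = L/c)
l = -296/35 (l = -8 + ((4/5)*(-4))/7 = -8 + ((4*(⅕))*(-4))/7 = -8 + ((⅘)*(-4))/7 = -8 + (⅐)*(-16/5) = -8 - 16/35 = -296/35 ≈ -8.4571)
l*m(8) = -296/35*8 = -2368/35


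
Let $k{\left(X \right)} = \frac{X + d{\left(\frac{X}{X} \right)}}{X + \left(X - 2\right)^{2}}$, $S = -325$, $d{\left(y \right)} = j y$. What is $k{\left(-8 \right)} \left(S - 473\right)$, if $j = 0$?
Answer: $\frac{1596}{23} \approx 69.391$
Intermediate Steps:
$d{\left(y \right)} = 0$ ($d{\left(y \right)} = 0 y = 0$)
$k{\left(X \right)} = \frac{X}{X + \left(-2 + X\right)^{2}}$ ($k{\left(X \right)} = \frac{X + 0}{X + \left(X - 2\right)^{2}} = \frac{X}{X + \left(-2 + X\right)^{2}}$)
$k{\left(-8 \right)} \left(S - 473\right) = - \frac{8}{-8 + \left(-2 - 8\right)^{2}} \left(-325 - 473\right) = - \frac{8}{-8 + \left(-10\right)^{2}} \left(-798\right) = - \frac{8}{-8 + 100} \left(-798\right) = - \frac{8}{92} \left(-798\right) = \left(-8\right) \frac{1}{92} \left(-798\right) = \left(- \frac{2}{23}\right) \left(-798\right) = \frac{1596}{23}$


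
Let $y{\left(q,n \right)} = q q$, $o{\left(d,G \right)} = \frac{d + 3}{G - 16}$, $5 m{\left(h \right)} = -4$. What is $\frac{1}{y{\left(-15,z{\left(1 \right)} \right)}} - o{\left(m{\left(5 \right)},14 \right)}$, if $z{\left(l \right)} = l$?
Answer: $\frac{497}{450} \approx 1.1044$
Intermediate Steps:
$m{\left(h \right)} = - \frac{4}{5}$ ($m{\left(h \right)} = \frac{1}{5} \left(-4\right) = - \frac{4}{5}$)
$o{\left(d,G \right)} = \frac{3 + d}{-16 + G}$
$y{\left(q,n \right)} = q^{2}$
$\frac{1}{y{\left(-15,z{\left(1 \right)} \right)}} - o{\left(m{\left(5 \right)},14 \right)} = \frac{1}{\left(-15\right)^{2}} - \frac{3 - \frac{4}{5}}{-16 + 14} = \frac{1}{225} - \frac{1}{-2} \cdot \frac{11}{5} = \frac{1}{225} - \left(- \frac{1}{2}\right) \frac{11}{5} = \frac{1}{225} - - \frac{11}{10} = \frac{1}{225} + \frac{11}{10} = \frac{497}{450}$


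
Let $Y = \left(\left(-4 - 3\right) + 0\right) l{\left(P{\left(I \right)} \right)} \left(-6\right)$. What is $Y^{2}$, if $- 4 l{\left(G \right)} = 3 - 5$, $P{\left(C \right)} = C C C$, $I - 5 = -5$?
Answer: $441$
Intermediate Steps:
$I = 0$ ($I = 5 - 5 = 0$)
$P{\left(C \right)} = C^{3}$ ($P{\left(C \right)} = C^{2} C = C^{3}$)
$l{\left(G \right)} = \frac{1}{2}$ ($l{\left(G \right)} = - \frac{3 - 5}{4} = \left(- \frac{1}{4}\right) \left(-2\right) = \frac{1}{2}$)
$Y = 21$ ($Y = \left(\left(-4 - 3\right) + 0\right) \frac{1}{2} \left(-6\right) = \left(-7 + 0\right) \frac{1}{2} \left(-6\right) = \left(-7\right) \frac{1}{2} \left(-6\right) = \left(- \frac{7}{2}\right) \left(-6\right) = 21$)
$Y^{2} = 21^{2} = 441$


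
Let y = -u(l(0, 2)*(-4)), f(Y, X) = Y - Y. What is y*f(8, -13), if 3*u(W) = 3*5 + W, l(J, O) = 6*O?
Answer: 0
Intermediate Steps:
u(W) = 5 + W/3 (u(W) = (3*5 + W)/3 = (15 + W)/3 = 5 + W/3)
f(Y, X) = 0
y = 11 (y = -(5 + ((6*2)*(-4))/3) = -(5 + (12*(-4))/3) = -(5 + (1/3)*(-48)) = -(5 - 16) = -1*(-11) = 11)
y*f(8, -13) = 11*0 = 0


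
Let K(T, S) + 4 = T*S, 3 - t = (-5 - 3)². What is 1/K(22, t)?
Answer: -1/1346 ≈ -0.00074294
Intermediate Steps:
t = -61 (t = 3 - (-5 - 3)² = 3 - 1*(-8)² = 3 - 1*64 = 3 - 64 = -61)
K(T, S) = -4 + S*T (K(T, S) = -4 + T*S = -4 + S*T)
1/K(22, t) = 1/(-4 - 61*22) = 1/(-4 - 1342) = 1/(-1346) = -1/1346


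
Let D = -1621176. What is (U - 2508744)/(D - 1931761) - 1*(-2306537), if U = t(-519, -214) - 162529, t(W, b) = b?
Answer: 8194983320656/3552937 ≈ 2.3065e+6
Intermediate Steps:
U = -162743 (U = -214 - 162529 = -162743)
(U - 2508744)/(D - 1931761) - 1*(-2306537) = (-162743 - 2508744)/(-1621176 - 1931761) - 1*(-2306537) = -2671487/(-3552937) + 2306537 = -2671487*(-1/3552937) + 2306537 = 2671487/3552937 + 2306537 = 8194983320656/3552937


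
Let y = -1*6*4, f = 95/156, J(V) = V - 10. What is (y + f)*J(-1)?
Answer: 40139/156 ≈ 257.30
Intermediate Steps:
J(V) = -10 + V
f = 95/156 (f = 95*(1/156) = 95/156 ≈ 0.60897)
y = -24 (y = -6*4 = -24)
(y + f)*J(-1) = (-24 + 95/156)*(-10 - 1) = -3649/156*(-11) = 40139/156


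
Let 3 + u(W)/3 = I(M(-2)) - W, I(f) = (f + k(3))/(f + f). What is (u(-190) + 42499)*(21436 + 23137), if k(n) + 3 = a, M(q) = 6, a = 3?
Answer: 3838760479/2 ≈ 1.9194e+9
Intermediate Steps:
k(n) = 0 (k(n) = -3 + 3 = 0)
I(f) = ½ (I(f) = (f + 0)/(f + f) = f/((2*f)) = f*(1/(2*f)) = ½)
u(W) = -15/2 - 3*W (u(W) = -9 + 3*(½ - W) = -9 + (3/2 - 3*W) = -15/2 - 3*W)
(u(-190) + 42499)*(21436 + 23137) = ((-15/2 - 3*(-190)) + 42499)*(21436 + 23137) = ((-15/2 + 570) + 42499)*44573 = (1125/2 + 42499)*44573 = (86123/2)*44573 = 3838760479/2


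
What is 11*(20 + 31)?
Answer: 561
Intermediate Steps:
11*(20 + 31) = 11*51 = 561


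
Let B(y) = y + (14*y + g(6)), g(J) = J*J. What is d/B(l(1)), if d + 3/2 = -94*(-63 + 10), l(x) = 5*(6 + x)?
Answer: 9961/1122 ≈ 8.8779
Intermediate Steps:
g(J) = J²
l(x) = 30 + 5*x
B(y) = 36 + 15*y (B(y) = y + (14*y + 6²) = y + (14*y + 36) = y + (36 + 14*y) = 36 + 15*y)
d = 9961/2 (d = -3/2 - 94*(-63 + 10) = -3/2 - 94*(-53) = -3/2 + 4982 = 9961/2 ≈ 4980.5)
d/B(l(1)) = 9961/(2*(36 + 15*(30 + 5*1))) = 9961/(2*(36 + 15*(30 + 5))) = 9961/(2*(36 + 15*35)) = 9961/(2*(36 + 525)) = (9961/2)/561 = (9961/2)*(1/561) = 9961/1122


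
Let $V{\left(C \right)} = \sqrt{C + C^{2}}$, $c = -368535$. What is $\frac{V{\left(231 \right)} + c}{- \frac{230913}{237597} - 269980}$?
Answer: $\frac{29187603465}{21382222991} - \frac{158398 \sqrt{13398}}{21382222991} \approx 1.3642$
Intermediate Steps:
$\frac{V{\left(231 \right)} + c}{- \frac{230913}{237597} - 269980} = \frac{\sqrt{231 \left(1 + 231\right)} - 368535}{- \frac{230913}{237597} - 269980} = \frac{\sqrt{231 \cdot 232} - 368535}{\left(-230913\right) \frac{1}{237597} - 269980} = \frac{\sqrt{53592} - 368535}{- \frac{76971}{79199} - 269980} = \frac{2 \sqrt{13398} - 368535}{- \frac{21382222991}{79199}} = \left(-368535 + 2 \sqrt{13398}\right) \left(- \frac{79199}{21382222991}\right) = \frac{29187603465}{21382222991} - \frac{158398 \sqrt{13398}}{21382222991}$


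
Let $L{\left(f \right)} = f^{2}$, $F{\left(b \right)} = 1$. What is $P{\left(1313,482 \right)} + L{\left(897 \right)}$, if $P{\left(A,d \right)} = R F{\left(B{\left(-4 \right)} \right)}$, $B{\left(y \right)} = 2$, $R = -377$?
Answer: $804232$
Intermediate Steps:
$P{\left(A,d \right)} = -377$ ($P{\left(A,d \right)} = \left(-377\right) 1 = -377$)
$P{\left(1313,482 \right)} + L{\left(897 \right)} = -377 + 897^{2} = -377 + 804609 = 804232$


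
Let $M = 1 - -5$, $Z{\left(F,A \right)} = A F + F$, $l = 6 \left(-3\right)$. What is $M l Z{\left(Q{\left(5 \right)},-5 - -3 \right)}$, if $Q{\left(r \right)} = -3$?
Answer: $-324$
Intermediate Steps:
$l = -18$
$Z{\left(F,A \right)} = F + A F$
$M = 6$ ($M = 1 + 5 = 6$)
$M l Z{\left(Q{\left(5 \right)},-5 - -3 \right)} = 6 \left(-18\right) \left(- 3 \left(1 - 2\right)\right) = - 108 \left(- 3 \left(1 + \left(-5 + 3\right)\right)\right) = - 108 \left(- 3 \left(1 - 2\right)\right) = - 108 \left(\left(-3\right) \left(-1\right)\right) = \left(-108\right) 3 = -324$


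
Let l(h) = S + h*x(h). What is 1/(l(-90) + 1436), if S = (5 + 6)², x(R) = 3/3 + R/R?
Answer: 1/1377 ≈ 0.00072622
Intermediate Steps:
x(R) = 2 (x(R) = 3*(⅓) + 1 = 1 + 1 = 2)
S = 121 (S = 11² = 121)
l(h) = 121 + 2*h (l(h) = 121 + h*2 = 121 + 2*h)
1/(l(-90) + 1436) = 1/((121 + 2*(-90)) + 1436) = 1/((121 - 180) + 1436) = 1/(-59 + 1436) = 1/1377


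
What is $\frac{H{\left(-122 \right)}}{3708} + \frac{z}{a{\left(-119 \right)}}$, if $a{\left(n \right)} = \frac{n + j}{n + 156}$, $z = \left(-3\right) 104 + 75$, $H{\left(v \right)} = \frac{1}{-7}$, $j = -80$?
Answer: $\frac{227607965}{5165244} \approx 44.065$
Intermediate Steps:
$H{\left(v \right)} = - \frac{1}{7}$
$z = -237$ ($z = -312 + 75 = -237$)
$a{\left(n \right)} = \frac{-80 + n}{156 + n}$ ($a{\left(n \right)} = \frac{n - 80}{n + 156} = \frac{-80 + n}{156 + n}$)
$\frac{H{\left(-122 \right)}}{3708} + \frac{z}{a{\left(-119 \right)}} = - \frac{1}{7 \cdot 3708} - \frac{237}{\frac{1}{156 - 119} \left(-80 - 119\right)} = \left(- \frac{1}{7}\right) \frac{1}{3708} - \frac{237}{\frac{1}{37} \left(-199\right)} = - \frac{1}{25956} - \frac{237}{\frac{1}{37} \left(-199\right)} = - \frac{1}{25956} - \frac{237}{- \frac{199}{37}} = - \frac{1}{25956} - - \frac{8769}{199} = - \frac{1}{25956} + \frac{8769}{199} = \frac{227607965}{5165244}$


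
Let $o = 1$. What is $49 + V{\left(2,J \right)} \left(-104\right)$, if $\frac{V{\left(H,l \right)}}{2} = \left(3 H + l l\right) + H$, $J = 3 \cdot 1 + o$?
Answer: $-4943$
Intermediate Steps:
$J = 4$ ($J = 3 \cdot 1 + 1 = 3 + 1 = 4$)
$V{\left(H,l \right)} = 2 l^{2} + 8 H$ ($V{\left(H,l \right)} = 2 \left(\left(3 H + l l\right) + H\right) = 2 \left(\left(3 H + l^{2}\right) + H\right) = 2 \left(\left(l^{2} + 3 H\right) + H\right) = 2 \left(l^{2} + 4 H\right) = 2 l^{2} + 8 H$)
$49 + V{\left(2,J \right)} \left(-104\right) = 49 + \left(2 \cdot 4^{2} + 8 \cdot 2\right) \left(-104\right) = 49 + \left(2 \cdot 16 + 16\right) \left(-104\right) = 49 + \left(32 + 16\right) \left(-104\right) = 49 + 48 \left(-104\right) = 49 - 4992 = -4943$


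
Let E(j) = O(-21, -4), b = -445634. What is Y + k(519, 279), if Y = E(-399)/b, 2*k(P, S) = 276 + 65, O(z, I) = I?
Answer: 75980601/445634 ≈ 170.50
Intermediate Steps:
E(j) = -4
k(P, S) = 341/2 (k(P, S) = (276 + 65)/2 = (½)*341 = 341/2)
Y = 2/222817 (Y = -4/(-445634) = -4*(-1/445634) = 2/222817 ≈ 8.9760e-6)
Y + k(519, 279) = 2/222817 + 341/2 = 75980601/445634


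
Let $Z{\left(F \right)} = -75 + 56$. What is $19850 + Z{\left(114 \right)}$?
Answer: $19831$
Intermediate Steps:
$Z{\left(F \right)} = -19$
$19850 + Z{\left(114 \right)} = 19850 - 19 = 19831$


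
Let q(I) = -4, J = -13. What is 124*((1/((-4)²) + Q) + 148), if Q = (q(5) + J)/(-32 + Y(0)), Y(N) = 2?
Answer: 1105801/60 ≈ 18430.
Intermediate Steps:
Q = 17/30 (Q = (-4 - 13)/(-32 + 2) = -17/(-30) = -17*(-1/30) = 17/30 ≈ 0.56667)
124*((1/((-4)²) + Q) + 148) = 124*((1/((-4)²) + 17/30) + 148) = 124*((1/16 + 17/30) + 148) = 124*(151/240 + 148) = 124*(35671/240) = 1105801/60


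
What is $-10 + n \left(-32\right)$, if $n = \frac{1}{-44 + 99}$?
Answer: $- \frac{582}{55} \approx -10.582$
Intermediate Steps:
$n = \frac{1}{55} \approx 0.018182$
$-10 + n \left(-32\right) = -10 + \frac{1}{55} \left(-32\right) = -10 - \frac{32}{55} = - \frac{582}{55}$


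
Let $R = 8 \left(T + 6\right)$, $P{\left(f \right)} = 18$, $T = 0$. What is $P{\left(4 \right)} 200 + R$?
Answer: $3648$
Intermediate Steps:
$R = 48$ ($R = 8 \left(0 + 6\right) = 8 \cdot 6 = 48$)
$P{\left(4 \right)} 200 + R = 18 \cdot 200 + 48 = 3600 + 48 = 3648$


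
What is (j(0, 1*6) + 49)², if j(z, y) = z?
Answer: 2401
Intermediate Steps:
(j(0, 1*6) + 49)² = (0 + 49)² = 49² = 2401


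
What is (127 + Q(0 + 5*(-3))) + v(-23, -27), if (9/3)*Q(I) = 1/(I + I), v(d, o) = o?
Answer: 8999/90 ≈ 99.989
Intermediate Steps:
Q(I) = 1/(6*I) (Q(I) = 1/(3*(I + I)) = 1/(3*((2*I))) = (1/(2*I))/3 = 1/(6*I))
(127 + Q(0 + 5*(-3))) + v(-23, -27) = (127 + 1/(6*(0 + 5*(-3)))) - 27 = (127 + 1/(6*(0 - 15))) - 27 = (127 + (1/6)/(-15)) - 27 = (127 + (1/6)*(-1/15)) - 27 = (127 - 1/90) - 27 = 11429/90 - 27 = 8999/90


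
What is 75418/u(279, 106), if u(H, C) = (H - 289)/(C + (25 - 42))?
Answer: -3356101/5 ≈ -6.7122e+5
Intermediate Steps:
u(H, C) = (-289 + H)/(-17 + C) (u(H, C) = (-289 + H)/(C - 17) = (-289 + H)/(-17 + C))
75418/u(279, 106) = 75418/(((-289 + 279)/(-17 + 106))) = 75418/((-10/89)) = 75418/(((1/89)*(-10))) = 75418/(-10/89) = 75418*(-89/10) = -3356101/5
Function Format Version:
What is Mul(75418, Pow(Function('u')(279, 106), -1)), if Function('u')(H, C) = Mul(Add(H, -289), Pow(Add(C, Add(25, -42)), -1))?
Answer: Rational(-3356101, 5) ≈ -6.7122e+5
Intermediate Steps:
Function('u')(H, C) = Mul(Pow(Add(-17, C), -1), Add(-289, H)) (Function('u')(H, C) = Mul(Add(-289, H), Pow(Add(C, -17), -1)) = Mul(Add(-289, H), Pow(Add(-17, C), -1)) = Mul(Pow(Add(-17, C), -1), Add(-289, H)))
Mul(75418, Pow(Function('u')(279, 106), -1)) = Mul(75418, Pow(Mul(Pow(Add(-17, 106), -1), Add(-289, 279)), -1)) = Mul(75418, Pow(Mul(Pow(89, -1), -10), -1)) = Mul(75418, Pow(Mul(Rational(1, 89), -10), -1)) = Mul(75418, Pow(Rational(-10, 89), -1)) = Mul(75418, Rational(-89, 10)) = Rational(-3356101, 5)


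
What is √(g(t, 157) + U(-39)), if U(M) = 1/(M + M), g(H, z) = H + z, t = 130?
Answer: 11*√14430/78 ≈ 16.941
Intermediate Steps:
U(M) = 1/(2*M)
√(g(t, 157) + U(-39)) = √((130 + 157) + (½)/(-39)) = √(287 + (½)*(-1/39)) = √(287 - 1/78) = √(22385/78) = 11*√14430/78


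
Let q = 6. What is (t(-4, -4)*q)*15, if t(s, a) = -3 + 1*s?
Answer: -630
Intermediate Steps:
t(s, a) = -3 + s
(t(-4, -4)*q)*15 = ((-3 - 4)*6)*15 = -7*6*15 = -42*15 = -630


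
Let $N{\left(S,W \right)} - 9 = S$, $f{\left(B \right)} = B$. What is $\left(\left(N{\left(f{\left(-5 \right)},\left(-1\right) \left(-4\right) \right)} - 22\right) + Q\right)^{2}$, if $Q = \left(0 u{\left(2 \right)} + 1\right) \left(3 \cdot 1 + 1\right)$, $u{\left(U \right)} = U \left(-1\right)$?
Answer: $196$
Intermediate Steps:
$N{\left(S,W \right)} = 9 + S$
$u{\left(U \right)} = - U$
$Q = 4$ ($Q = \left(0 \left(\left(-1\right) 2\right) + 1\right) \left(3 \cdot 1 + 1\right) = \left(0 \left(-2\right) + 1\right) \left(3 + 1\right) = \left(0 + 1\right) 4 = 1 \cdot 4 = 4$)
$\left(\left(N{\left(f{\left(-5 \right)},\left(-1\right) \left(-4\right) \right)} - 22\right) + Q\right)^{2} = \left(\left(\left(9 - 5\right) - 22\right) + 4\right)^{2} = \left(\left(4 - 22\right) + 4\right)^{2} = \left(-18 + 4\right)^{2} = \left(-14\right)^{2} = 196$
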